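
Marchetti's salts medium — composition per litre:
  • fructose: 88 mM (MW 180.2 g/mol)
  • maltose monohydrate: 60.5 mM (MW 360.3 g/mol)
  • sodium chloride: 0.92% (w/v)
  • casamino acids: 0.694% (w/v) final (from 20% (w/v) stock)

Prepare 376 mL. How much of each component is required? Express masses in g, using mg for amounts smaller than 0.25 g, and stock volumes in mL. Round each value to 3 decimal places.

fructose 5.962 g; maltose monohydrate 8.196 g; sodium chloride 3.459 g; casamino acids 13.047 mL

Scale factor relative to 1 L: 0.376.
fructose: 88 mmol/L × 180.2 g/mol × 0.376 L ÷ 1000 = 5.962 g
maltose monohydrate: 60.5 mmol/L × 360.3 g/mol × 0.376 L ÷ 1000 = 8.196 g
sodium chloride: 0.92% w/v = 9.2 g/L → 9.2 × 0.376 L = 3.459 g
casamino acids: C1V1 = C2V2 → 0.694% ÷ 20% × 376 mL = 13.047 mL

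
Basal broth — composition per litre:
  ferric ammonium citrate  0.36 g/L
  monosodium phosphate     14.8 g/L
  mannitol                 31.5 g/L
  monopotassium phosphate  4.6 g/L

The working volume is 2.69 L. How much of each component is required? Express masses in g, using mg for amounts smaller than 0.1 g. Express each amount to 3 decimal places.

ferric ammonium citrate 0.968 g; monosodium phosphate 39.812 g; mannitol 84.735 g; monopotassium phosphate 12.374 g

Scale factor relative to 1 L: 2.69.
ferric ammonium citrate: 0.36 g/L × 2.69 L = 0.968 g
monosodium phosphate: 14.8 g/L × 2.69 L = 39.812 g
mannitol: 31.5 g/L × 2.69 L = 84.735 g
monopotassium phosphate: 4.6 g/L × 2.69 L = 12.374 g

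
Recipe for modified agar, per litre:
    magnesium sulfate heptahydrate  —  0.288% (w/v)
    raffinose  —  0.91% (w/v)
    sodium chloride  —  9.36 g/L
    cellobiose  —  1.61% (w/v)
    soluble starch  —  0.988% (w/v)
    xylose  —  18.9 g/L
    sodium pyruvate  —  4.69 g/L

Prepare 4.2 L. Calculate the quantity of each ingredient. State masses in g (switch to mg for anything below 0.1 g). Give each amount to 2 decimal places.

magnesium sulfate heptahydrate 12.10 g; raffinose 38.22 g; sodium chloride 39.31 g; cellobiose 67.62 g; soluble starch 41.50 g; xylose 79.38 g; sodium pyruvate 19.70 g

Working volume: 4.2 L.
magnesium sulfate heptahydrate: 0.288 g per 100 mL × 4200 mL ÷ 100 = 12.10 g
raffinose: 0.91% w/v = 9.1 g/L → 9.1 × 4.2 L = 38.22 g
sodium chloride: 9.36 g/L × 4.2 L = 39.31 g
cellobiose: 1.61% w/v = 16.1 g/L → 16.1 × 4.2 L = 67.62 g
soluble starch: 0.988% w/v = 9.88 g/L → 9.88 × 4.2 L = 41.50 g
xylose: 18.9 g/L × 4.2 L = 79.38 g
sodium pyruvate: 4.69 g/L × 4.2 L = 19.70 g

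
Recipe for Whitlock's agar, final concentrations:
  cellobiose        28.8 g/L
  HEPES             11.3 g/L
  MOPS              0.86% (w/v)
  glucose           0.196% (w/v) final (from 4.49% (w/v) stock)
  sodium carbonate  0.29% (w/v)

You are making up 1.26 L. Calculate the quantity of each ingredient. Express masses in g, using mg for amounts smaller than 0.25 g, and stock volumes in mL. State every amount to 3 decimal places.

Scale factor relative to 1 L: 1.26.
cellobiose: 28.8 g/L × 1.26 L = 36.288 g
HEPES: 11.3 g/L × 1.26 L = 14.238 g
MOPS: 0.86 g per 100 mL × 1260 mL ÷ 100 = 10.836 g
glucose: C1V1 = C2V2 → 0.196% ÷ 4.49% × 1260 mL = 55.002 mL
sodium carbonate: 0.29% w/v = 2.9 g/L → 2.9 × 1.26 L = 3.654 g

cellobiose 36.288 g; HEPES 14.238 g; MOPS 10.836 g; glucose 55.002 mL; sodium carbonate 3.654 g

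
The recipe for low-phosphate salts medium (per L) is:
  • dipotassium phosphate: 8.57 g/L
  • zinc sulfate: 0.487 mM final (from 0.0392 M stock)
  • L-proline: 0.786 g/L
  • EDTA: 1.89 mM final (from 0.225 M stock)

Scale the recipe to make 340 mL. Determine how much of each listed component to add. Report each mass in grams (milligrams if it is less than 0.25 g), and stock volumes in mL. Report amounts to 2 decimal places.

dipotassium phosphate 2.91 g; zinc sulfate 4.22 mL; L-proline 0.27 g; EDTA 2.86 mL

Working volume: 340 mL = 0.34 L.
dipotassium phosphate: 8.57 g/L × 0.34 L = 2.91 g
zinc sulfate: C1V1 = C2V2 → 0.487 mM × 340 mL ÷ 39.2 mM = 4.22 mL
L-proline: 0.786 g/L × 0.34 L = 0.27 g
EDTA: C1V1 = C2V2 → 1.89 mM × 340 mL ÷ 225 mM = 2.86 mL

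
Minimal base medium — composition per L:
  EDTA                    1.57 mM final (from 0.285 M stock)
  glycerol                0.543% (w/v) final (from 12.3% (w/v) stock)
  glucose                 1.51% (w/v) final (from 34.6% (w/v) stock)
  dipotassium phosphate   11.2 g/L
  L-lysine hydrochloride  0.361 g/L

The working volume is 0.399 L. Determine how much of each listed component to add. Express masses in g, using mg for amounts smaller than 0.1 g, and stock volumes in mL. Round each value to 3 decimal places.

Working volume: 0.399 L.
EDTA: C1V1 = C2V2 → 1.57 mM × 399 mL ÷ 285 mM = 2.198 mL
glycerol: C1V1 = C2V2 → 0.543% ÷ 12.3% × 399 mL = 17.614 mL
glucose: C1V1 = C2V2 → 1.51% ÷ 34.6% × 399 mL = 17.413 mL
dipotassium phosphate: 11.2 g/L × 0.399 L = 4.469 g
L-lysine hydrochloride: 0.361 g/L × 0.399 L = 0.144 g

EDTA 2.198 mL; glycerol 17.614 mL; glucose 17.413 mL; dipotassium phosphate 4.469 g; L-lysine hydrochloride 0.144 g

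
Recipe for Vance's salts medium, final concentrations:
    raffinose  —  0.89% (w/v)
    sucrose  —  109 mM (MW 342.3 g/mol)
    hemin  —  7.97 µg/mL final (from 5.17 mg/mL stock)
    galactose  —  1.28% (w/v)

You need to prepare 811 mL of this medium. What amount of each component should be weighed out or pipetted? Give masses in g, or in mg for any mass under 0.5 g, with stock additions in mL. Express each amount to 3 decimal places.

Scale factor relative to 1 L: 0.811.
raffinose: 0.89% w/v = 8.9 g/L → 8.9 × 0.811 L = 7.218 g
sucrose: 109 mmol/L × 342.3 g/mol × 0.811 L ÷ 1000 = 30.259 g
hemin: dilute stock: 7.97 µg/mL × 811 mL ÷ 5170 µg/mL = 1.250 mL
galactose: 1.28% w/v = 12.8 g/L → 12.8 × 0.811 L = 10.381 g

raffinose 7.218 g; sucrose 30.259 g; hemin 1.250 mL; galactose 10.381 g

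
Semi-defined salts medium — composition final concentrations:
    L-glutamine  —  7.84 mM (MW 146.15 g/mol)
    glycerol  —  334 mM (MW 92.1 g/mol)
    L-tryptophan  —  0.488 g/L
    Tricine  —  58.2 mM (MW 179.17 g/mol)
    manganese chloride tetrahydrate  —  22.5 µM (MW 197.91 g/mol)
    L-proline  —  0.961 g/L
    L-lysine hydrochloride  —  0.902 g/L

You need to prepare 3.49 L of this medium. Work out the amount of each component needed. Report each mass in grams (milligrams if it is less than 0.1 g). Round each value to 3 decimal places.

Scale factor relative to 1 L: 3.49.
L-glutamine: 7.84 mmol/L × 146.15 g/mol × 3.49 L ÷ 1000 = 3.999 g
glycerol: 334 mmol/L × 92.1 g/mol × 3.49 L ÷ 1000 = 107.357 g
L-tryptophan: 0.488 g/L × 3.49 L = 1.703 g
Tricine: 58.2 mmol/L × 179.17 g/mol × 3.49 L ÷ 1000 = 36.393 g
manganese chloride tetrahydrate: 22.5 µmol/L × 197.91 g/mol × 3.49 L ÷ 1000 = 15.541 mg
L-proline: 0.961 g/L × 3.49 L = 3.354 g
L-lysine hydrochloride: 0.902 g/L × 3.49 L = 3.148 g

L-glutamine 3.999 g; glycerol 107.357 g; L-tryptophan 1.703 g; Tricine 36.393 g; manganese chloride tetrahydrate 15.541 mg; L-proline 3.354 g; L-lysine hydrochloride 3.148 g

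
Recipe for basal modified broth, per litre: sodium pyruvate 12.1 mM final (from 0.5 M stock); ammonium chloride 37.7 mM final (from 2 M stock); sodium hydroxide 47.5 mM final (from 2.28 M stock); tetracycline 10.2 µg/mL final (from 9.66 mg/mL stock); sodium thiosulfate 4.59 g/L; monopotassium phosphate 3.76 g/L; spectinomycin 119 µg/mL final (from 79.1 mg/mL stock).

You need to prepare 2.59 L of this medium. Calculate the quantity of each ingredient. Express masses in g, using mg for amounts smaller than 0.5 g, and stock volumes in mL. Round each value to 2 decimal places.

Working volume: 2.59 L.
sodium pyruvate: dilute stock: 12.1 mM × 2590 mL ÷ 500 mM = 62.68 mL
ammonium chloride: C1V1 = C2V2 → 37.7 mM × 2590 mL ÷ 2000 mM = 48.82 mL
sodium hydroxide: dilute stock: 47.5 mM × 2590 mL ÷ 2280 mM = 53.96 mL
tetracycline: dilute stock: 10.2 µg/mL × 2590 mL ÷ 9660 µg/mL = 2.73 mL
sodium thiosulfate: 4.59 g/L × 2.59 L = 11.89 g
monopotassium phosphate: 3.76 g/L × 2.59 L = 9.74 g
spectinomycin: C1V1 = C2V2 → 119 µg/mL × 2590 mL ÷ 79100 µg/mL = 3.90 mL

sodium pyruvate 62.68 mL; ammonium chloride 48.82 mL; sodium hydroxide 53.96 mL; tetracycline 2.73 mL; sodium thiosulfate 11.89 g; monopotassium phosphate 9.74 g; spectinomycin 3.90 mL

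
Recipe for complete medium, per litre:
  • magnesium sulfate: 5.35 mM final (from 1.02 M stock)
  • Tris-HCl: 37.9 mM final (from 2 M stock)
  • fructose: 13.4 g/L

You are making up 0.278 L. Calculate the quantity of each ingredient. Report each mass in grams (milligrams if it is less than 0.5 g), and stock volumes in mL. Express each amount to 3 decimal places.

Scale factor relative to 1 L: 0.278.
magnesium sulfate: C1V1 = C2V2 → 5.35 mM × 278 mL ÷ 1020 mM = 1.458 mL
Tris-HCl: C1V1 = C2V2 → 37.9 mM × 278 mL ÷ 2000 mM = 5.268 mL
fructose: 13.4 g/L × 0.278 L = 3.725 g

magnesium sulfate 1.458 mL; Tris-HCl 5.268 mL; fructose 3.725 g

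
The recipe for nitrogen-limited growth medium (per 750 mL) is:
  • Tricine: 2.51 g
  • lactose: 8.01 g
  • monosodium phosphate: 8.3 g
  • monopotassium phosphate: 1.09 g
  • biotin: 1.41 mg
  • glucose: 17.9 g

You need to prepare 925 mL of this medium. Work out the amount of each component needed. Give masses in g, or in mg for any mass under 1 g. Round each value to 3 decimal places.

Ratio of target to recipe volume: 925 / 750 = 1.23333.
Tricine: 2.51 g × (925 mL / 750 mL) = 3.096 g
lactose: 8.01 g × (925 mL / 750 mL) = 9.879 g
monosodium phosphate: 8.3 g × (925 mL / 750 mL) = 10.237 g
monopotassium phosphate: 1.09 g × (925 mL / 750 mL) = 1.344 g
biotin: 1.41 mg × (925 mL / 750 mL) = 1.739 mg
glucose: 17.9 g × (925 mL / 750 mL) = 22.077 g

Tricine 3.096 g; lactose 9.879 g; monosodium phosphate 10.237 g; monopotassium phosphate 1.344 g; biotin 1.739 mg; glucose 22.077 g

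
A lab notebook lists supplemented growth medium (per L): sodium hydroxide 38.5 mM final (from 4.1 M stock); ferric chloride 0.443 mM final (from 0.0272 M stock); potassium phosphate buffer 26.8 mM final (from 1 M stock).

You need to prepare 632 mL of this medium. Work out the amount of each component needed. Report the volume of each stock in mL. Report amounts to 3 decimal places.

sodium hydroxide 5.935 mL; ferric chloride 10.293 mL; potassium phosphate buffer 16.938 mL

Working volume: 632 mL = 0.632 L.
sodium hydroxide: C1V1 = C2V2 → 38.5 mM × 632 mL ÷ 4100 mM = 5.935 mL
ferric chloride: C1V1 = C2V2 → 0.443 mM × 632 mL ÷ 27.2 mM = 10.293 mL
potassium phosphate buffer: C1V1 = C2V2 → 26.8 mM × 632 mL ÷ 1000 mM = 16.938 mL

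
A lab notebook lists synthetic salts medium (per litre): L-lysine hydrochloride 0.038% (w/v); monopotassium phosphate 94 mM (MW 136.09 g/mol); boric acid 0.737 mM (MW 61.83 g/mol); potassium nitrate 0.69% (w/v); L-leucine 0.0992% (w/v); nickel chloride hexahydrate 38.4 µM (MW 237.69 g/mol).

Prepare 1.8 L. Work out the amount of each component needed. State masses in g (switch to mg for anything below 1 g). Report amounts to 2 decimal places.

L-lysine hydrochloride 684.00 mg; monopotassium phosphate 23.03 g; boric acid 82.02 mg; potassium nitrate 12.42 g; L-leucine 1.79 g; nickel chloride hexahydrate 16.43 mg

Working volume: 1.8 L.
L-lysine hydrochloride: 0.038% w/v = 0.38 g/L → 0.38 × 1.8 L = 0.684 g = 684.00 mg
monopotassium phosphate: 94 mmol/L × 136.09 g/mol × 1.8 L ÷ 1000 = 23.03 g
boric acid: 0.737 mmol/L × 61.83 mg/mmol × 1.8 L = 82.02 mg
potassium nitrate: 0.69% w/v = 6.9 g/L → 6.9 × 1.8 L = 12.42 g
L-leucine: 0.0992% w/v = 0.992 g/L → 0.992 × 1.8 L = 1.79 g
nickel chloride hexahydrate: 38.4 µmol/L × 237.69 g/mol × 1.8 L ÷ 1000 = 16.43 mg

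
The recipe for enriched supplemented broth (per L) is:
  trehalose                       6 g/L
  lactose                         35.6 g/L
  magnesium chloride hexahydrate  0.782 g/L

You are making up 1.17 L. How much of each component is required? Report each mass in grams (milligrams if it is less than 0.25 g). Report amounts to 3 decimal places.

Scale factor relative to 1 L: 1.17.
trehalose: 6 g/L × 1.17 L = 7.020 g
lactose: 35.6 g/L × 1.17 L = 41.652 g
magnesium chloride hexahydrate: 0.782 g/L × 1.17 L = 0.915 g

trehalose 7.020 g; lactose 41.652 g; magnesium chloride hexahydrate 0.915 g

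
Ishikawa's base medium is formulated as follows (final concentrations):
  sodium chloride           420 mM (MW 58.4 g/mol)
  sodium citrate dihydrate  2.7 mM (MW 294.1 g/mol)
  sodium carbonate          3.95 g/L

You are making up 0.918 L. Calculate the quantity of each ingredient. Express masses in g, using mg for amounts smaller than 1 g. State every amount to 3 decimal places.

sodium chloride 22.517 g; sodium citrate dihydrate 728.956 mg; sodium carbonate 3.626 g

Scale factor relative to 1 L: 0.918.
sodium chloride: 420 mmol/L × 58.4 g/mol × 0.918 L ÷ 1000 = 22.517 g
sodium citrate dihydrate: 2.7 mmol/L × 294.1 mg/mmol × 0.918 L = 728.956 mg
sodium carbonate: 3.95 g/L × 0.918 L = 3.626 g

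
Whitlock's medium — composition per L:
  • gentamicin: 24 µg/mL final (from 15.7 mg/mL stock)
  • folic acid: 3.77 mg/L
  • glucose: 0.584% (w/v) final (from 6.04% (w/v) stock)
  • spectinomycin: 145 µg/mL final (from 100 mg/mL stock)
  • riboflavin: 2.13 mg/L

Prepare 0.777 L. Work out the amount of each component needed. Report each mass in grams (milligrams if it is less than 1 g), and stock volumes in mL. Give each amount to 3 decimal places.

gentamicin 1.188 mL; folic acid 2.929 mg; glucose 75.127 mL; spectinomycin 1.127 mL; riboflavin 1.655 mg

Working volume: 0.777 L.
gentamicin: C1V1 = C2V2 → 24 µg/mL × 777 mL ÷ 15700 µg/mL = 1.188 mL
folic acid: 3.77 mg/L × 0.777 L = 2.929 mg
glucose: C1V1 = C2V2 → 0.584% ÷ 6.04% × 777 mL = 75.127 mL
spectinomycin: C1V1 = C2V2 → 145 µg/mL × 777 mL ÷ 100000 µg/mL = 1.127 mL
riboflavin: 2.13 mg/L × 0.777 L = 1.655 mg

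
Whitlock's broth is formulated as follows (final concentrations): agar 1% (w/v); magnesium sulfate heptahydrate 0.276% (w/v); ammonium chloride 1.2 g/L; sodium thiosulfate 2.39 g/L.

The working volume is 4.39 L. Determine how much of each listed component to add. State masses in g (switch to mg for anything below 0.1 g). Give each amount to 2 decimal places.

Scale factor relative to 1 L: 4.39.
agar: 1% w/v = 10 g/L → 10 × 4.39 L = 43.90 g
magnesium sulfate heptahydrate: 0.276 g per 100 mL × 4390 mL ÷ 100 = 12.12 g
ammonium chloride: 1.2 g/L × 4.39 L = 5.27 g
sodium thiosulfate: 2.39 g/L × 4.39 L = 10.49 g

agar 43.90 g; magnesium sulfate heptahydrate 12.12 g; ammonium chloride 5.27 g; sodium thiosulfate 10.49 g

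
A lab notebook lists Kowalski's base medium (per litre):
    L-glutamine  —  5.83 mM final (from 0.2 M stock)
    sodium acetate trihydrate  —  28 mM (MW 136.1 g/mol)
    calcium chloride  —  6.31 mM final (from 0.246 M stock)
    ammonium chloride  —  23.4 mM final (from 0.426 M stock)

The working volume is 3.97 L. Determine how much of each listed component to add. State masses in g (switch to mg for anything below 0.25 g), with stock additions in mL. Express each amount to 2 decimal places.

Working volume: 3.97 L.
L-glutamine: dilute stock: 5.83 mM × 3970 mL ÷ 200 mM = 115.73 mL
sodium acetate trihydrate: 28 mmol/L × 136.1 g/mol × 3.97 L ÷ 1000 = 15.13 g
calcium chloride: C1V1 = C2V2 → 6.31 mM × 3970 mL ÷ 246 mM = 101.83 mL
ammonium chloride: dilute stock: 23.4 mM × 3970 mL ÷ 426 mM = 218.07 mL

L-glutamine 115.73 mL; sodium acetate trihydrate 15.13 g; calcium chloride 101.83 mL; ammonium chloride 218.07 mL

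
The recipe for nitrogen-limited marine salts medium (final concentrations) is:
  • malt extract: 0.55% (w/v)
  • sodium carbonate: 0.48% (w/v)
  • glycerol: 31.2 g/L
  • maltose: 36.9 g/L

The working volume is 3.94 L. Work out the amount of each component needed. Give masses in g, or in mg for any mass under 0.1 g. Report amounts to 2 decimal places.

malt extract 21.67 g; sodium carbonate 18.91 g; glycerol 122.93 g; maltose 145.39 g

Working volume: 3.94 L.
malt extract: 0.55 g per 100 mL × 3940 mL ÷ 100 = 21.67 g
sodium carbonate: 0.48 g per 100 mL × 3940 mL ÷ 100 = 18.91 g
glycerol: 31.2 g/L × 3.94 L = 122.93 g
maltose: 36.9 g/L × 3.94 L = 145.39 g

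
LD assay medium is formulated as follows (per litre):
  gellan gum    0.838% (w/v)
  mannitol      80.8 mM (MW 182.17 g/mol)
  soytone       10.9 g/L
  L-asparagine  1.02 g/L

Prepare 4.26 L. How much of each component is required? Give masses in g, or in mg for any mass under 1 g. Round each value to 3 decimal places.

gellan gum 35.699 g; mannitol 62.704 g; soytone 46.434 g; L-asparagine 4.345 g

Working volume: 4.26 L.
gellan gum: 0.838% w/v = 8.38 g/L → 8.38 × 4.26 L = 35.699 g
mannitol: 80.8 mmol/L × 182.17 g/mol × 4.26 L ÷ 1000 = 62.704 g
soytone: 10.9 g/L × 4.26 L = 46.434 g
L-asparagine: 1.02 g/L × 4.26 L = 4.345 g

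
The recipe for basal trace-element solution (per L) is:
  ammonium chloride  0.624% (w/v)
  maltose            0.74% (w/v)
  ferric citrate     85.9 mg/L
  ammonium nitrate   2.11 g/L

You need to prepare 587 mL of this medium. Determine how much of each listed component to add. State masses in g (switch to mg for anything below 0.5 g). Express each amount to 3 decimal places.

ammonium chloride 3.663 g; maltose 4.344 g; ferric citrate 50.423 mg; ammonium nitrate 1.239 g

Target volume = 587 mL = 0.587 L.
ammonium chloride: 0.624% w/v = 6.24 g/L → 6.24 × 0.587 L = 3.663 g
maltose: 0.74 g per 100 mL × 587 mL ÷ 100 = 4.344 g
ferric citrate: 85.9 mg/L × 0.587 L = 50.423 mg
ammonium nitrate: 2.11 g/L × 0.587 L = 1.239 g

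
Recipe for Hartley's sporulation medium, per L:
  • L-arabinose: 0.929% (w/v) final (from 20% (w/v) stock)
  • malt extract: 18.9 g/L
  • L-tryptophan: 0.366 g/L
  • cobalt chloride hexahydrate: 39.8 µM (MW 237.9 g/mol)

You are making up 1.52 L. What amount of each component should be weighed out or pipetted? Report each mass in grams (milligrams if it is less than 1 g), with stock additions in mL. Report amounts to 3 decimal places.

L-arabinose 70.604 mL; malt extract 28.728 g; L-tryptophan 556.320 mg; cobalt chloride hexahydrate 14.392 mg

Working volume: 1.52 L.
L-arabinose: dilute stock: 0.929% ÷ 20% × 1520 mL = 70.604 mL
malt extract: 18.9 g/L × 1.52 L = 28.728 g
L-tryptophan: 0.366 g/L × 1.52 L = 0.55632 g = 556.320 mg
cobalt chloride hexahydrate: 39.8 µmol/L × 237.9 g/mol × 1.52 L ÷ 1000 = 14.392 mg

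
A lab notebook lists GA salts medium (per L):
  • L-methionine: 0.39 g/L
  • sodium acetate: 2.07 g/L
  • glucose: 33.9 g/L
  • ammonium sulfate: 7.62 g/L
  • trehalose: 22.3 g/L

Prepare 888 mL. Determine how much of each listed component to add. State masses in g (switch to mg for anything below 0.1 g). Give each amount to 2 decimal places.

Working volume: 888 mL = 0.888 L.
L-methionine: 0.39 g/L × 0.888 L = 0.35 g
sodium acetate: 2.07 g/L × 0.888 L = 1.84 g
glucose: 33.9 g/L × 0.888 L = 30.10 g
ammonium sulfate: 7.62 g/L × 0.888 L = 6.77 g
trehalose: 22.3 g/L × 0.888 L = 19.80 g

L-methionine 0.35 g; sodium acetate 1.84 g; glucose 30.10 g; ammonium sulfate 6.77 g; trehalose 19.80 g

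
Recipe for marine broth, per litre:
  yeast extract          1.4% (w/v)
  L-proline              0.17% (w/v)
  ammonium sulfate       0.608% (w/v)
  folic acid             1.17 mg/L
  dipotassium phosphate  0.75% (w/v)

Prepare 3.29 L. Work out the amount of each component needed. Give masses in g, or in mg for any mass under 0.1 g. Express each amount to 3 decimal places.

Scale factor relative to 1 L: 3.29.
yeast extract: 1.4% w/v = 14 g/L → 14 × 3.29 L = 46.060 g
L-proline: 0.17% w/v = 1.7 g/L → 1.7 × 3.29 L = 5.593 g
ammonium sulfate: 0.608% w/v = 6.08 g/L → 6.08 × 3.29 L = 20.003 g
folic acid: 1.17 mg/L × 3.29 L = 3.849 mg
dipotassium phosphate: 0.75% w/v = 7.5 g/L → 7.5 × 3.29 L = 24.675 g

yeast extract 46.060 g; L-proline 5.593 g; ammonium sulfate 20.003 g; folic acid 3.849 mg; dipotassium phosphate 24.675 g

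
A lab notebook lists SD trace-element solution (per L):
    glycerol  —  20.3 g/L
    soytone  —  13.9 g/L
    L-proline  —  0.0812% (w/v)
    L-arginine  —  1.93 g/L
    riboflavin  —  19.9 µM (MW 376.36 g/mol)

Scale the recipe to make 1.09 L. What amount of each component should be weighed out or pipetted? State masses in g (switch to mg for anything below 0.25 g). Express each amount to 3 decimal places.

glycerol 22.127 g; soytone 15.151 g; L-proline 0.885 g; L-arginine 2.104 g; riboflavin 8.164 mg

Scale factor relative to 1 L: 1.09.
glycerol: 20.3 g/L × 1.09 L = 22.127 g
soytone: 13.9 g/L × 1.09 L = 15.151 g
L-proline: 0.0812 g per 100 mL × 1090 mL ÷ 100 = 0.885 g
L-arginine: 1.93 g/L × 1.09 L = 2.104 g
riboflavin: 19.9 µmol/L × 376.36 g/mol × 1.09 L ÷ 1000 = 8.164 mg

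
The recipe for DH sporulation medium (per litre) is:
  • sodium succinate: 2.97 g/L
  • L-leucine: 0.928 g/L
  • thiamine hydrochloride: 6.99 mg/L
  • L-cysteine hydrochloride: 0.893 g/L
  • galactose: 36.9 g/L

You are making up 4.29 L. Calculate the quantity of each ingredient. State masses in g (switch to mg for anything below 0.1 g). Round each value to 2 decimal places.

sodium succinate 12.74 g; L-leucine 3.98 g; thiamine hydrochloride 29.99 mg; L-cysteine hydrochloride 3.83 g; galactose 158.30 g

Scale factor relative to 1 L: 4.29.
sodium succinate: 2.97 g/L × 4.29 L = 12.74 g
L-leucine: 0.928 g/L × 4.29 L = 3.98 g
thiamine hydrochloride: 6.99 mg/L × 4.29 L = 29.99 mg
L-cysteine hydrochloride: 0.893 g/L × 4.29 L = 3.83 g
galactose: 36.9 g/L × 4.29 L = 158.30 g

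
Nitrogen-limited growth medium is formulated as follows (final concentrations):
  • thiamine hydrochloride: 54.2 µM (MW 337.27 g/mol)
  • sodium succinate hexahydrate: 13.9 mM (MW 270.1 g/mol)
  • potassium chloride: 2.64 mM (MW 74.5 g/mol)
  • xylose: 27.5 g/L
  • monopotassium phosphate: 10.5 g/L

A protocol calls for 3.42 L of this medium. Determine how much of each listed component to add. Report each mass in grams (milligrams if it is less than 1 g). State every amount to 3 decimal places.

Working volume: 3.42 L.
thiamine hydrochloride: 54.2 µmol/L × 337.27 g/mol × 3.42 L ÷ 1000 = 62.518 mg
sodium succinate hexahydrate: 13.9 mmol/L × 270.1 g/mol × 3.42 L ÷ 1000 = 12.840 g
potassium chloride: 2.64 mmol/L × 74.5 mg/mmol × 3.42 L = 672.646 mg
xylose: 27.5 g/L × 3.42 L = 94.050 g
monopotassium phosphate: 10.5 g/L × 3.42 L = 35.910 g

thiamine hydrochloride 62.518 mg; sodium succinate hexahydrate 12.840 g; potassium chloride 672.646 mg; xylose 94.050 g; monopotassium phosphate 35.910 g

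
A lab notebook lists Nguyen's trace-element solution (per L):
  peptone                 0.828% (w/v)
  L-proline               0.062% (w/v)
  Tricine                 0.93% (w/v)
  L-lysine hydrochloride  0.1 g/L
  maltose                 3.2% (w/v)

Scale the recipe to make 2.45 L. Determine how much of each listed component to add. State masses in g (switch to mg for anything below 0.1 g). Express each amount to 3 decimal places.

Working volume: 2.45 L.
peptone: 0.828% w/v = 8.28 g/L → 8.28 × 2.45 L = 20.286 g
L-proline: 0.062% w/v = 0.62 g/L → 0.62 × 2.45 L = 1.519 g
Tricine: 0.93% w/v = 9.3 g/L → 9.3 × 2.45 L = 22.785 g
L-lysine hydrochloride: 0.1 g/L × 2.45 L = 0.245 g
maltose: 3.2 g per 100 mL × 2450 mL ÷ 100 = 78.400 g

peptone 20.286 g; L-proline 1.519 g; Tricine 22.785 g; L-lysine hydrochloride 0.245 g; maltose 78.400 g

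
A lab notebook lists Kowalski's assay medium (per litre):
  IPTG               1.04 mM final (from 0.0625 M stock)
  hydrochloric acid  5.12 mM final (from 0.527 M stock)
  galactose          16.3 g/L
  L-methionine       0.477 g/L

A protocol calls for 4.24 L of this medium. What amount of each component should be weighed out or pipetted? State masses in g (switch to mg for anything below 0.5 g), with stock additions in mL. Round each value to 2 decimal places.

Scale factor relative to 1 L: 4.24.
IPTG: dilute stock: 1.04 mM × 4240 mL ÷ 62.5 mM = 70.55 mL
hydrochloric acid: dilute stock: 5.12 mM × 4240 mL ÷ 527 mM = 41.19 mL
galactose: 16.3 g/L × 4.24 L = 69.11 g
L-methionine: 0.477 g/L × 4.24 L = 2.02 g

IPTG 70.55 mL; hydrochloric acid 41.19 mL; galactose 69.11 g; L-methionine 2.02 g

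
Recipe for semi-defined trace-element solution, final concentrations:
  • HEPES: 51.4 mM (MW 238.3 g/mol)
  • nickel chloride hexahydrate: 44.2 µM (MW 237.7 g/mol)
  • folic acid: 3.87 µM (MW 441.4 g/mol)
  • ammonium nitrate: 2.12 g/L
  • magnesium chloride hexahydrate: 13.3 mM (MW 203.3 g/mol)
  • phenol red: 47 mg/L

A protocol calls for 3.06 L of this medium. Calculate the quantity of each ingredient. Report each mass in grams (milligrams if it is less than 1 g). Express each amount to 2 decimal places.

Scale factor relative to 1 L: 3.06.
HEPES: 51.4 mmol/L × 238.3 g/mol × 3.06 L ÷ 1000 = 37.48 g
nickel chloride hexahydrate: 44.2 µmol/L × 237.7 g/mol × 3.06 L ÷ 1000 = 32.15 mg
folic acid: 3.87 µmol/L × 441.4 g/mol × 3.06 L ÷ 1000 = 5.23 mg
ammonium nitrate: 2.12 g/L × 3.06 L = 6.49 g
magnesium chloride hexahydrate: 13.3 mmol/L × 203.3 g/mol × 3.06 L ÷ 1000 = 8.27 g
phenol red: 47 mg/L × 3.06 L = 143.82 mg

HEPES 37.48 g; nickel chloride hexahydrate 32.15 mg; folic acid 5.23 mg; ammonium nitrate 6.49 g; magnesium chloride hexahydrate 8.27 g; phenol red 143.82 mg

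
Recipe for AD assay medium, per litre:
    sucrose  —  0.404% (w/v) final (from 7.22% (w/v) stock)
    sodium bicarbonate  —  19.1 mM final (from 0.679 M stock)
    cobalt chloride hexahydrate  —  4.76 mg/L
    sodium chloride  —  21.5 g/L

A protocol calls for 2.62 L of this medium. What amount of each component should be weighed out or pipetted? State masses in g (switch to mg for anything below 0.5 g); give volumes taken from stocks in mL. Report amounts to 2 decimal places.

sucrose 146.60 mL; sodium bicarbonate 73.70 mL; cobalt chloride hexahydrate 12.47 mg; sodium chloride 56.33 g

Scale factor relative to 1 L: 2.62.
sucrose: C1V1 = C2V2 → 0.404% ÷ 7.22% × 2620 mL = 146.60 mL
sodium bicarbonate: V = C2·V2/C1 = 19.1 mM × 2620 mL ÷ 679 mM = 73.70 mL
cobalt chloride hexahydrate: 4.76 mg/L × 2.62 L = 12.47 mg
sodium chloride: 21.5 g/L × 2.62 L = 56.33 g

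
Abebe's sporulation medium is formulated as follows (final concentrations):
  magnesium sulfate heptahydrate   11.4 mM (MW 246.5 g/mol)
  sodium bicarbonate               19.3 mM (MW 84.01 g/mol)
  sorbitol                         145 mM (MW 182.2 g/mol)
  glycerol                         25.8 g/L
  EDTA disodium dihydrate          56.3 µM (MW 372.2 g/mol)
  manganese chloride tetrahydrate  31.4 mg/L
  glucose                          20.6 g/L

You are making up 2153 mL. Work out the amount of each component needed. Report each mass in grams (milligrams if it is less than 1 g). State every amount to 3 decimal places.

magnesium sulfate heptahydrate 6.050 g; sodium bicarbonate 3.491 g; sorbitol 56.880 g; glycerol 55.547 g; EDTA disodium dihydrate 45.116 mg; manganese chloride tetrahydrate 67.604 mg; glucose 44.352 g

Scale factor relative to 1 L: 2.153.
magnesium sulfate heptahydrate: 11.4 mmol/L × 246.5 g/mol × 2.153 L ÷ 1000 = 6.050 g
sodium bicarbonate: 19.3 mmol/L × 84.01 g/mol × 2.153 L ÷ 1000 = 3.491 g
sorbitol: 145 mmol/L × 182.2 g/mol × 2.153 L ÷ 1000 = 56.880 g
glycerol: 25.8 g/L × 2.153 L = 55.547 g
EDTA disodium dihydrate: 56.3 µmol/L × 372.2 g/mol × 2.153 L ÷ 1000 = 45.116 mg
manganese chloride tetrahydrate: 31.4 mg/L × 2.153 L = 67.604 mg
glucose: 20.6 g/L × 2.153 L = 44.352 g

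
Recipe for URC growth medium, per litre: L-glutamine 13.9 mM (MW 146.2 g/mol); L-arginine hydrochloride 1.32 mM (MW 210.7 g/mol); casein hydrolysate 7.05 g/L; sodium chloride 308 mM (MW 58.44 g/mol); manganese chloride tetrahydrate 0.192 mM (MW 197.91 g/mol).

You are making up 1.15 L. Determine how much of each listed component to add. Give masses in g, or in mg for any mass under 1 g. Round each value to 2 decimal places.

Scale factor relative to 1 L: 1.15.
L-glutamine: 13.9 mmol/L × 146.2 g/mol × 1.15 L ÷ 1000 = 2.34 g
L-arginine hydrochloride: 1.32 mmol/L × 210.7 mg/mmol × 1.15 L = 319.84 mg
casein hydrolysate: 7.05 g/L × 1.15 L = 8.11 g
sodium chloride: 308 mmol/L × 58.44 g/mol × 1.15 L ÷ 1000 = 20.70 g
manganese chloride tetrahydrate: 0.192 mmol/L × 197.91 mg/mmol × 1.15 L = 43.70 mg

L-glutamine 2.34 g; L-arginine hydrochloride 319.84 mg; casein hydrolysate 8.11 g; sodium chloride 20.70 g; manganese chloride tetrahydrate 43.70 mg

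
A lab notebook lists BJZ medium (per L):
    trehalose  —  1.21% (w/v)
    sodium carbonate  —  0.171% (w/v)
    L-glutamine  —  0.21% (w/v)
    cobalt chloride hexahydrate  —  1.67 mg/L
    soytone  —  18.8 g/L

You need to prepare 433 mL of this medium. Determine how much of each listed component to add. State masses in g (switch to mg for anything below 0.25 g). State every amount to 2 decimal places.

trehalose 5.24 g; sodium carbonate 0.74 g; L-glutamine 0.91 g; cobalt chloride hexahydrate 0.72 mg; soytone 8.14 g

Target volume = 433 mL = 0.433 L.
trehalose: 1.21% w/v = 12.1 g/L → 12.1 × 0.433 L = 5.24 g
sodium carbonate: 0.171% w/v = 1.71 g/L → 1.71 × 0.433 L = 0.74 g
L-glutamine: 0.21 g per 100 mL × 433 mL ÷ 100 = 0.91 g
cobalt chloride hexahydrate: 1.67 mg/L × 0.433 L = 0.72 mg
soytone: 18.8 g/L × 0.433 L = 8.14 g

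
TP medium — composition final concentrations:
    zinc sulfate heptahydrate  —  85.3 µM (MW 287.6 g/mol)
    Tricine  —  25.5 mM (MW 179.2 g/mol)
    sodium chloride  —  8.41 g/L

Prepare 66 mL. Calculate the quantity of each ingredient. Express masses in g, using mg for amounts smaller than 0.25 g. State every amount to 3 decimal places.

zinc sulfate heptahydrate 1.619 mg; Tricine 0.302 g; sodium chloride 0.555 g

Scale factor relative to 1 L: 0.066.
zinc sulfate heptahydrate: 85.3 µmol/L × 287.6 g/mol × 0.066 L ÷ 1000 = 1.619 mg
Tricine: 25.5 mmol/L × 179.2 g/mol × 0.066 L ÷ 1000 = 0.302 g
sodium chloride: 8.41 g/L × 0.066 L = 0.555 g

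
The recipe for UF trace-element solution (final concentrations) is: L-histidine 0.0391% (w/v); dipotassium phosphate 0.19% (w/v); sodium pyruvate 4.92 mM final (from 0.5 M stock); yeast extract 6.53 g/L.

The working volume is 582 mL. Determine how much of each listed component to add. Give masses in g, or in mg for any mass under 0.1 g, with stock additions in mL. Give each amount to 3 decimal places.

Target volume = 582 mL = 0.582 L.
L-histidine: 0.0391% w/v = 0.391 g/L → 0.391 × 0.582 L = 0.228 g
dipotassium phosphate: 0.19 g per 100 mL × 582 mL ÷ 100 = 1.106 g
sodium pyruvate: C1V1 = C2V2 → 4.92 mM × 582 mL ÷ 500 mM = 5.727 mL
yeast extract: 6.53 g/L × 0.582 L = 3.800 g

L-histidine 0.228 g; dipotassium phosphate 1.106 g; sodium pyruvate 5.727 mL; yeast extract 3.800 g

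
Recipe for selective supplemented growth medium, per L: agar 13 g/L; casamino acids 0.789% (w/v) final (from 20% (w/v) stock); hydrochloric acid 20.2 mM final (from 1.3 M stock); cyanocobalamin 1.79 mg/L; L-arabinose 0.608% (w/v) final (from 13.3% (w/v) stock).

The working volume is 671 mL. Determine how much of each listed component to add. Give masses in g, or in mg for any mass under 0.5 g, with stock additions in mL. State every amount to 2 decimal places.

agar 8.72 g; casamino acids 26.47 mL; hydrochloric acid 10.43 mL; cyanocobalamin 1.20 mg; L-arabinose 30.67 mL

Scale factor relative to 1 L: 0.671.
agar: 13 g/L × 0.671 L = 8.72 g
casamino acids: dilute stock: 0.789% ÷ 20% × 671 mL = 26.47 mL
hydrochloric acid: dilute stock: 20.2 mM × 671 mL ÷ 1300 mM = 10.43 mL
cyanocobalamin: 1.79 mg/L × 0.671 L = 1.20 mg
L-arabinose: V = C2·V2/C1 = 0.608% ÷ 13.3% × 671 mL = 30.67 mL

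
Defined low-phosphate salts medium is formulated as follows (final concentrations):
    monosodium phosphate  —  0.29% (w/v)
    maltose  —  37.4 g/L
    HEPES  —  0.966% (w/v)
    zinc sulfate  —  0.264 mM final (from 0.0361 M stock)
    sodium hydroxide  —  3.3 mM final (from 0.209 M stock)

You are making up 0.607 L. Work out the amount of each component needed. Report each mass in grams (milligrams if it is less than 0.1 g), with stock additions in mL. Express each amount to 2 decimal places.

monosodium phosphate 1.76 g; maltose 22.70 g; HEPES 5.86 g; zinc sulfate 4.44 mL; sodium hydroxide 9.58 mL

Scale factor relative to 1 L: 0.607.
monosodium phosphate: 0.29% w/v = 2.9 g/L → 2.9 × 0.607 L = 1.76 g
maltose: 37.4 g/L × 0.607 L = 22.70 g
HEPES: 0.966% w/v = 9.66 g/L → 9.66 × 0.607 L = 5.86 g
zinc sulfate: C1V1 = C2V2 → 0.264 mM × 607 mL ÷ 36.1 mM = 4.44 mL
sodium hydroxide: V = C2·V2/C1 = 3.3 mM × 607 mL ÷ 209 mM = 9.58 mL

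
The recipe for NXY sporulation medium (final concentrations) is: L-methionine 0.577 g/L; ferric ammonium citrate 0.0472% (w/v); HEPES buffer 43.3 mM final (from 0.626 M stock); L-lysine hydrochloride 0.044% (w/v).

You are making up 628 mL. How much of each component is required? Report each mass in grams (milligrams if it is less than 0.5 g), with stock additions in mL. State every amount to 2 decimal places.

Working volume: 628 mL = 0.628 L.
L-methionine: 0.577 g/L × 0.628 L = 0.362356 g = 362.36 mg
ferric ammonium citrate: 0.0472 g per 100 mL × 628 mL ÷ 100 = 0.296416 g = 296.42 mg
HEPES buffer: C1V1 = C2V2 → 43.3 mM × 628 mL ÷ 626 mM = 43.44 mL
L-lysine hydrochloride: 0.044% w/v = 0.44 g/L → 0.44 × 0.628 L = 0.27632 g = 276.32 mg

L-methionine 362.36 mg; ferric ammonium citrate 296.42 mg; HEPES buffer 43.44 mL; L-lysine hydrochloride 276.32 mg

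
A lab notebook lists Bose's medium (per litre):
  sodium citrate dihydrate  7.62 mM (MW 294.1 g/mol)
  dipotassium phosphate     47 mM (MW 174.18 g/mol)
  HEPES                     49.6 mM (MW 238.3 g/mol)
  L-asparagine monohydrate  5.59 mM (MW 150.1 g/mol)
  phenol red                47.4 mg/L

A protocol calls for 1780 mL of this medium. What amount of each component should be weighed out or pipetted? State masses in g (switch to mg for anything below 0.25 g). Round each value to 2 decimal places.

sodium citrate dihydrate 3.99 g; dipotassium phosphate 14.57 g; HEPES 21.04 g; L-asparagine monohydrate 1.49 g; phenol red 84.37 mg

Working volume: 1780 mL = 1.78 L.
sodium citrate dihydrate: 7.62 mmol/L × 294.1 g/mol × 1.78 L ÷ 1000 = 3.99 g
dipotassium phosphate: 47 mmol/L × 174.18 g/mol × 1.78 L ÷ 1000 = 14.57 g
HEPES: 49.6 mmol/L × 238.3 g/mol × 1.78 L ÷ 1000 = 21.04 g
L-asparagine monohydrate: 5.59 mmol/L × 150.1 g/mol × 1.78 L ÷ 1000 = 1.49 g
phenol red: 47.4 mg/L × 1.78 L = 84.37 mg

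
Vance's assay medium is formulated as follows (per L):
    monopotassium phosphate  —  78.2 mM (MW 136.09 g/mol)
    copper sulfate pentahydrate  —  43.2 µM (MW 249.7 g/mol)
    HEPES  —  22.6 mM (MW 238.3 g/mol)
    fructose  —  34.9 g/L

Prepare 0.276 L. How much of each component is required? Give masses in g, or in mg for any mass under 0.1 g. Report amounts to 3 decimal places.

monopotassium phosphate 2.937 g; copper sulfate pentahydrate 2.977 mg; HEPES 1.486 g; fructose 9.632 g

Working volume: 0.276 L.
monopotassium phosphate: 78.2 mmol/L × 136.09 g/mol × 0.276 L ÷ 1000 = 2.937 g
copper sulfate pentahydrate: 43.2 µmol/L × 249.7 g/mol × 0.276 L ÷ 1000 = 2.977 mg
HEPES: 22.6 mmol/L × 238.3 g/mol × 0.276 L ÷ 1000 = 1.486 g
fructose: 34.9 g/L × 0.276 L = 9.632 g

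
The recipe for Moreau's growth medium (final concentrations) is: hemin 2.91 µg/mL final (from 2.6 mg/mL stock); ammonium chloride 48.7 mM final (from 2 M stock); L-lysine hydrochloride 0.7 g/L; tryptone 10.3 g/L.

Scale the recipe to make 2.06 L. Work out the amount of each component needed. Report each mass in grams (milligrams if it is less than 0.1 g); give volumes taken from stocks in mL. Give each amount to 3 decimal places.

hemin 2.306 mL; ammonium chloride 50.161 mL; L-lysine hydrochloride 1.442 g; tryptone 21.218 g

Working volume: 2.06 L.
hemin: V = C2·V2/C1 = 2.91 µg/mL × 2060 mL ÷ 2600 µg/mL = 2.306 mL
ammonium chloride: C1V1 = C2V2 → 48.7 mM × 2060 mL ÷ 2000 mM = 50.161 mL
L-lysine hydrochloride: 0.7 g/L × 2.06 L = 1.442 g
tryptone: 10.3 g/L × 2.06 L = 21.218 g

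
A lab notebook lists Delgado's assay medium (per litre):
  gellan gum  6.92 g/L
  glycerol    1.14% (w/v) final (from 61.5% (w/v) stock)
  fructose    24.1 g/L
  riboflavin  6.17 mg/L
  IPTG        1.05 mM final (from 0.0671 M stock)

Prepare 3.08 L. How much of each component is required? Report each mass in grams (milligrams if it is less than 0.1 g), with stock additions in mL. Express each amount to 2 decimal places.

gellan gum 21.31 g; glycerol 57.09 mL; fructose 74.23 g; riboflavin 19.00 mg; IPTG 48.20 mL

Scale factor relative to 1 L: 3.08.
gellan gum: 6.92 g/L × 3.08 L = 21.31 g
glycerol: C1V1 = C2V2 → 1.14% ÷ 61.5% × 3080 mL = 57.09 mL
fructose: 24.1 g/L × 3.08 L = 74.23 g
riboflavin: 6.17 mg/L × 3.08 L = 19.00 mg
IPTG: V = C2·V2/C1 = 1.05 mM × 3080 mL ÷ 67.1 mM = 48.20 mL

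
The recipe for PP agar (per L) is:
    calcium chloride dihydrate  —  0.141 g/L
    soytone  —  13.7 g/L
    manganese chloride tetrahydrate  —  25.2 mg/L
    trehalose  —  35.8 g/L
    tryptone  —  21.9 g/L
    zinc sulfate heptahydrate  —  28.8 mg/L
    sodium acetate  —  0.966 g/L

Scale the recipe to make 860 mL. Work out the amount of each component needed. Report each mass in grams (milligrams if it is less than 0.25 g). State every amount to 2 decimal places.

Working volume: 860 mL = 0.86 L.
calcium chloride dihydrate: 0.141 g/L × 0.86 L = 0.12126 g = 121.26 mg
soytone: 13.7 g/L × 0.86 L = 11.78 g
manganese chloride tetrahydrate: 25.2 mg/L × 0.86 L = 21.67 mg
trehalose: 35.8 g/L × 0.86 L = 30.79 g
tryptone: 21.9 g/L × 0.86 L = 18.83 g
zinc sulfate heptahydrate: 28.8 mg/L × 0.86 L = 24.77 mg
sodium acetate: 0.966 g/L × 0.86 L = 0.83 g

calcium chloride dihydrate 121.26 mg; soytone 11.78 g; manganese chloride tetrahydrate 21.67 mg; trehalose 30.79 g; tryptone 18.83 g; zinc sulfate heptahydrate 24.77 mg; sodium acetate 0.83 g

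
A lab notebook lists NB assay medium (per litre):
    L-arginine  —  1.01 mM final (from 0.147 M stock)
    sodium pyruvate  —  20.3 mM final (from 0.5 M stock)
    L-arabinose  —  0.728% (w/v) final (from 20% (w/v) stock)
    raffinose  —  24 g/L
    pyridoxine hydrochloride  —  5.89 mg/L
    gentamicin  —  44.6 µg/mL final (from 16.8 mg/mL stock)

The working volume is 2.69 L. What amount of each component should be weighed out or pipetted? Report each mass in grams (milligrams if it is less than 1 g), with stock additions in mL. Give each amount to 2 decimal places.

L-arginine 18.48 mL; sodium pyruvate 109.21 mL; L-arabinose 97.92 mL; raffinose 64.56 g; pyridoxine hydrochloride 15.84 mg; gentamicin 7.14 mL

Working volume: 2.69 L.
L-arginine: dilute stock: 1.01 mM × 2690 mL ÷ 147 mM = 18.48 mL
sodium pyruvate: C1V1 = C2V2 → 20.3 mM × 2690 mL ÷ 500 mM = 109.21 mL
L-arabinose: V = C2·V2/C1 = 0.728% ÷ 20% × 2690 mL = 97.92 mL
raffinose: 24 g/L × 2.69 L = 64.56 g
pyridoxine hydrochloride: 5.89 mg/L × 2.69 L = 15.84 mg
gentamicin: dilute stock: 44.6 µg/mL × 2690 mL ÷ 16800 µg/mL = 7.14 mL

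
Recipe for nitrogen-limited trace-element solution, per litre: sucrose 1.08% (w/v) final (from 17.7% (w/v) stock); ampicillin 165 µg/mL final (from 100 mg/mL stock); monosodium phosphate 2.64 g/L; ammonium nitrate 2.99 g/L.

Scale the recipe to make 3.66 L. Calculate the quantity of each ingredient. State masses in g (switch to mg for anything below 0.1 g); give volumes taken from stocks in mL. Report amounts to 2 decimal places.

Working volume: 3.66 L.
sucrose: V = C2·V2/C1 = 1.08% ÷ 17.7% × 3660 mL = 223.32 mL
ampicillin: C1V1 = C2V2 → 165 µg/mL × 3660 mL ÷ 100000 µg/mL = 6.04 mL
monosodium phosphate: 2.64 g/L × 3.66 L = 9.66 g
ammonium nitrate: 2.99 g/L × 3.66 L = 10.94 g

sucrose 223.32 mL; ampicillin 6.04 mL; monosodium phosphate 9.66 g; ammonium nitrate 10.94 g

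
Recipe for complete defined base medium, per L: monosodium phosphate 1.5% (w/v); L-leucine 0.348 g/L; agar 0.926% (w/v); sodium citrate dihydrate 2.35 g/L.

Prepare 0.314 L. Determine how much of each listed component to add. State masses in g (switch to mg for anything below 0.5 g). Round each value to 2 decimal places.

Scale factor relative to 1 L: 0.314.
monosodium phosphate: 1.5% w/v = 15 g/L → 15 × 0.314 L = 4.71 g
L-leucine: 0.348 g/L × 0.314 L = 0.109272 g = 109.27 mg
agar: 0.926% w/v = 9.26 g/L → 9.26 × 0.314 L = 2.91 g
sodium citrate dihydrate: 2.35 g/L × 0.314 L = 0.74 g

monosodium phosphate 4.71 g; L-leucine 109.27 mg; agar 2.91 g; sodium citrate dihydrate 0.74 g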